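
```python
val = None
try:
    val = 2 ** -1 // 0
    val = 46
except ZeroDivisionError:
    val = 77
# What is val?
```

Step-by-step execution trace:
1. `val = 2 ** -1 // 0` raises ZeroDivisionError.
2. `val = 46` is not reached.
3. `except ZeroDivisionError` matches → val = 77.
Result: 77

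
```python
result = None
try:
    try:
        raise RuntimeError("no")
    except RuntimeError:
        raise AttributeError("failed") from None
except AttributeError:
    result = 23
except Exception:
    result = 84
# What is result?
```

Step-by-step execution trace:
1. Inner try raises RuntimeError; inner `except RuntimeError` catches it.
2. `raise AttributeError(...) from None` raises AttributeError (from None suppresses __context__, but the active exception is still AttributeError).
3. Outer `except AttributeError` matches → result = 23.
4. `except Exception` is not reached.
Result: 23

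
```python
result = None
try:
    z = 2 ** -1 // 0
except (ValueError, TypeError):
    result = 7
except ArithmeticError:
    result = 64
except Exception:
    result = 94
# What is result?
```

Step-by-step execution trace:
1. `z = 2 ** -1 // 0` raises ZeroDivisionError.
2. `except (ValueError, TypeError)` does not match ZeroDivisionError; skipped.
3. `except ArithmeticError` matches (ZeroDivisionError is a subclass of ArithmeticError) → result = 64.
4. `except Exception` is not reached.
Result: 64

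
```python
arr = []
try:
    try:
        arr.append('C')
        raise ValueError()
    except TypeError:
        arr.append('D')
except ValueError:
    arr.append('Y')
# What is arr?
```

Step-by-step execution trace:
1. Inner try: `arr.append('C')` → arr = ['C'].
2. `raise ValueError()` raises ValueError.
3. Inner `except TypeError` does not match ValueError; exception propagates to outer try.
4. Outer `except ValueError` matches → `arr.append('Y')` → arr = ['C', 'Y'].
Result: ['C', 'Y']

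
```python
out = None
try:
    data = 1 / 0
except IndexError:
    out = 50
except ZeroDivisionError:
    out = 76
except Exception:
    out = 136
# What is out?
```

Step-by-step execution trace:
1. `data = 1 / 0` raises ZeroDivisionError.
2. `except IndexError` does not match ZeroDivisionError; skipped.
3. `except ZeroDivisionError` matches → out = 76.
4. Remaining except clauses are skipped.
Result: 76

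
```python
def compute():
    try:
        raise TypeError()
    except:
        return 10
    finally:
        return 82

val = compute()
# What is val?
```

Step-by-step execution trace:
1. `compute()` enters try: `raise TypeError()` raises TypeError.
2. bare `except` matches → `return 10` sets pending return value 10.
3. Before returning, `finally: return 82` runs and overrides the pending return.
4. compute() returns 82 → val = 82.
Result: 82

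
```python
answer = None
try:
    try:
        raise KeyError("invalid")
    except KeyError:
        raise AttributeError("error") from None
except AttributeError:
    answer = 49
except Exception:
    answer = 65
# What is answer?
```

Step-by-step execution trace:
1. Inner try raises KeyError; inner `except KeyError` catches it.
2. `raise AttributeError(...) from None` raises AttributeError (from None suppresses __context__, but the active exception is still AttributeError).
3. Outer `except AttributeError` matches → answer = 49.
4. `except Exception` is not reached.
Result: 49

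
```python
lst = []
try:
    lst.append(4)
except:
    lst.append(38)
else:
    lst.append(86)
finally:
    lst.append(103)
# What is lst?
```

Step-by-step execution trace:
1. try: `lst.append(4)` → lst = [4]. No exception raised.
2. `except` is skipped.
3. `else` runs: `lst.append(86)` → lst = [4, 86].
4. `finally` always runs: `lst.append(103)` → lst = [4, 86, 103].
Result: [4, 86, 103]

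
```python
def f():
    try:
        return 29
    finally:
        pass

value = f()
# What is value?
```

Step-by-step execution trace:
1. `f()` enters try: `return 29` sets pending return value 29.
2. Before returning, `finally: pass` runs (no effect).
3. f() returns 29 → value = 29.
Result: 29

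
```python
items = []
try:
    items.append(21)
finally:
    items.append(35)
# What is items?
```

Step-by-step execution trace:
1. try: `items.append(21)` → items = [21].
2. The try body completes without raising.
3. finally always runs: `items.append(35)` → items = [21, 35].
Result: [21, 35]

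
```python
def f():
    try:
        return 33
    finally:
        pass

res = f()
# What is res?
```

Step-by-step execution trace:
1. `f()` enters try: `return 33` sets pending return value 33.
2. Before returning, `finally: pass` runs (no effect).
3. f() returns 33 → res = 33.
Result: 33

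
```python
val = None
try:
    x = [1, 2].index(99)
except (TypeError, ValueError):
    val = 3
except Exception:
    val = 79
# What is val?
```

Step-by-step execution trace:
1. `x = [1, 2].index(99)` raises ValueError.
2. `except (TypeError, ValueError)` matches (ValueError is in the tuple) → val = 3.
3. `except Exception` is not reached.
Result: 3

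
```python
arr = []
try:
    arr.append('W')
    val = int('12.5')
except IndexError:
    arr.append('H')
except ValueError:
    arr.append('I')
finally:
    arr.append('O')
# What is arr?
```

Step-by-step execution trace:
1. try: `arr.append('W')` → arr = ['W'].
2. `val = int('12.5')` raises ValueError.
3. `except IndexError` does not match ValueError; skipped.
4. `except ValueError` matches → `arr.append('I')` → arr = ['W', 'I'].
5. finally always runs: `arr.append('O')` → arr = ['W', 'I', 'O'].
Result: ['W', 'I', 'O']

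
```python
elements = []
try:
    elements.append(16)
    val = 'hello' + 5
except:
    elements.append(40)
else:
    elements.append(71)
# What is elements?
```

Step-by-step execution trace:
1. try: `elements.append(16)` → elements = [16].
2. `val = 'hello' + 5` raises TypeError.
3. bare `except` matches → `elements.append(40)` → elements = [16, 40].
4. `else` is skipped (an exception was raised).
Result: [16, 40]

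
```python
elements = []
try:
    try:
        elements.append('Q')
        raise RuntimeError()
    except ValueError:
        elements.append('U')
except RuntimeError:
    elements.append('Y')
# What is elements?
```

Step-by-step execution trace:
1. Inner try: `elements.append('Q')` → elements = ['Q'].
2. `raise RuntimeError()` raises RuntimeError.
3. Inner `except ValueError` does not match RuntimeError; exception propagates to outer try.
4. Outer `except RuntimeError` matches → `elements.append('Y')` → elements = ['Q', 'Y'].
Result: ['Q', 'Y']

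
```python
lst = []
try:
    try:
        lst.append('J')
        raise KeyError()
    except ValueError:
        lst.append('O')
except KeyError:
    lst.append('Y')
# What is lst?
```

Step-by-step execution trace:
1. Inner try: `lst.append('J')` → lst = ['J'].
2. `raise KeyError()` raises KeyError.
3. Inner `except ValueError` does not match KeyError; exception propagates to outer try.
4. Outer `except KeyError` matches → `lst.append('Y')` → lst = ['J', 'Y'].
Result: ['J', 'Y']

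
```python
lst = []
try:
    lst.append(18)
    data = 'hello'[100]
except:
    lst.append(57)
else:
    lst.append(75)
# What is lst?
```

Step-by-step execution trace:
1. try: `lst.append(18)` → lst = [18].
2. `data = 'hello'[100]` raises IndexError.
3. bare `except` matches → `lst.append(57)` → lst = [18, 57].
4. `else` is skipped (an exception was raised).
Result: [18, 57]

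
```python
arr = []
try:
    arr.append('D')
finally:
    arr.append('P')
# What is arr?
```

Step-by-step execution trace:
1. try: `arr.append('D')` → arr = ['D'].
2. The try body completes without raising.
3. finally always runs: `arr.append('P')` → arr = ['D', 'P'].
Result: ['D', 'P']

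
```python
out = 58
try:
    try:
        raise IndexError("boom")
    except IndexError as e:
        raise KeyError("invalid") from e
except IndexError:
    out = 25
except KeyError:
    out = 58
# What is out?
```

Step-by-step execution trace:
1. Inner try raises IndexError; inner `except IndexError as e` catches it.
2. `raise KeyError(...) from e` raises KeyError (IndexError is attached as __cause__, but only KeyError is active).
3. Outer `except IndexError` does not match KeyError; skipped.
4. Outer `except KeyError` matches → out = 58.
Result: 58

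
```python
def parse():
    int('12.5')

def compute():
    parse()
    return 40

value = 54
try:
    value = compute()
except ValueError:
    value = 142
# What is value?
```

Step-by-step execution trace:
1. value starts at 54.
2. try: `compute()` calls `parse()`.
3. `parse()` evaluates `int('12.5')`, which raises ValueError; it propagates through compute (uncaught).
4. `return 40` in compute is not reached; the assignment to value does not complete.
5. `except ValueError` matches → value = 142.
Result: 142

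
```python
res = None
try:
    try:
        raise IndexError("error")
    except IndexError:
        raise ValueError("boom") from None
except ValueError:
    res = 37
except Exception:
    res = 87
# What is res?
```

Step-by-step execution trace:
1. Inner try raises IndexError; inner `except IndexError` catches it.
2. `raise ValueError(...) from None` raises ValueError (from None suppresses __context__, but the active exception is still ValueError).
3. Outer `except ValueError` matches → res = 37.
4. `except Exception` is not reached.
Result: 37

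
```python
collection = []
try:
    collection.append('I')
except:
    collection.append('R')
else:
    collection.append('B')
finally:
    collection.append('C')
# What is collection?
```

Step-by-step execution trace:
1. try: `collection.append('I')` → collection = ['I']. No exception raised.
2. `except` is skipped.
3. `else` runs: `collection.append('B')` → collection = ['I', 'B'].
4. `finally` always runs: `collection.append('C')` → collection = ['I', 'B', 'C'].
Result: ['I', 'B', 'C']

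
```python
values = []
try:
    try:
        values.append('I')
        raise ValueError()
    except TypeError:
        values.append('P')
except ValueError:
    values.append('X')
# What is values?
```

Step-by-step execution trace:
1. Inner try: `values.append('I')` → values = ['I'].
2. `raise ValueError()` raises ValueError.
3. Inner `except TypeError` does not match ValueError; exception propagates to outer try.
4. Outer `except ValueError` matches → `values.append('X')` → values = ['I', 'X'].
Result: ['I', 'X']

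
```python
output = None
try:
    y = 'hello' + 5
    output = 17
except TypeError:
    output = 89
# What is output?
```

Step-by-step execution trace:
1. `y = 'hello' + 5` raises TypeError.
2. `output = 17` is not reached.
3. `except TypeError` matches → output = 89.
Result: 89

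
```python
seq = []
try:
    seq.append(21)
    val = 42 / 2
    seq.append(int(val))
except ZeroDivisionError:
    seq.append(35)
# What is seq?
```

Step-by-step execution trace:
1. try: `seq.append(21)` → seq = [21].
2. `val = 42 / 2` → val = 21.0. No exception raised.
3. `seq.append(int(val))` → seq = [21, 21].
4. `except ZeroDivisionError` is skipped (no exception was raised).
Result: [21, 21]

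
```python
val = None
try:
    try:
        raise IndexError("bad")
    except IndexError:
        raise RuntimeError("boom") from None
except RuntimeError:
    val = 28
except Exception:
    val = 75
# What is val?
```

Step-by-step execution trace:
1. Inner try raises IndexError; inner `except IndexError` catches it.
2. `raise RuntimeError(...) from None` raises RuntimeError (from None suppresses __context__, but the active exception is still RuntimeError).
3. Outer `except RuntimeError` matches → val = 28.
4. `except Exception` is not reached.
Result: 28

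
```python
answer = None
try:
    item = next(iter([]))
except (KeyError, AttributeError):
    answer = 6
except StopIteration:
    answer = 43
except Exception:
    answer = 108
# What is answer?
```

Step-by-step execution trace:
1. `item = next(iter([]))` raises StopIteration.
2. `except (KeyError, AttributeError)` does not match StopIteration; skipped.
3. `except StopIteration` matches (exact type match) → answer = 43.
4. `except Exception` is not reached.
Result: 43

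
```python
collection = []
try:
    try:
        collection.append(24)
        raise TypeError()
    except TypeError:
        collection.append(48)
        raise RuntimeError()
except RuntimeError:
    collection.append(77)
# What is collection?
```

Step-by-step execution trace:
1. Inner try: `collection.append(24)` → collection = [24].
2. `raise TypeError()` raises TypeError.
3. Inner `except TypeError` matches → `collection.append(48)` → collection = [24, 48].
4. `raise RuntimeError()` raises RuntimeError; propagates to outer try.
5. Outer `except RuntimeError` matches → `collection.append(77)` → collection = [24, 48, 77].
Result: [24, 48, 77]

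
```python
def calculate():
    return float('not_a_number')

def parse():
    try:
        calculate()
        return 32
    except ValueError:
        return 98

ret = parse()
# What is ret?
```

Step-by-step execution trace:
1. `parse()` calls `calculate()`.
2. `calculate()` evaluates `float('not_a_number')`, which raises ValueError; it propagates to the caller.
3. `return 32` is not reached.
4. `except ValueError` in parse matches → returns 98.
5. ret = 98.
Result: 98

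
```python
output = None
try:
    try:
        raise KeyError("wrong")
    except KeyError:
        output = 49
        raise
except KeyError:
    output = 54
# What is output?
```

Step-by-step execution trace:
1. Inner try: `raise KeyError("wrong")` raises KeyError.
2. Inner `except KeyError` matches → output = 49.
3. bare `raise` re-raises the same KeyError.
4. Outer `except KeyError` matches → output = 54.
Result: 54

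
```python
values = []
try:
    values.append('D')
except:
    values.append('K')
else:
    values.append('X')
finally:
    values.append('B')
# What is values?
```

Step-by-step execution trace:
1. try: `values.append('D')` → values = ['D']. No exception raised.
2. `except` is skipped.
3. `else` runs: `values.append('X')` → values = ['D', 'X'].
4. `finally` always runs: `values.append('B')` → values = ['D', 'X', 'B'].
Result: ['D', 'X', 'B']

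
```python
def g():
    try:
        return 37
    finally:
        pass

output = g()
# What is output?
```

Step-by-step execution trace:
1. `g()` enters try: `return 37` sets pending return value 37.
2. Before returning, `finally: pass` runs (no effect).
3. g() returns 37 → output = 37.
Result: 37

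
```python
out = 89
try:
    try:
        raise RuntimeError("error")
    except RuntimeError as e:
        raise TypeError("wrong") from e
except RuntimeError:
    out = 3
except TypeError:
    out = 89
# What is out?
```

Step-by-step execution trace:
1. Inner try raises RuntimeError; inner `except RuntimeError as e` catches it.
2. `raise TypeError(...) from e` raises TypeError (RuntimeError is attached as __cause__, but only TypeError is active).
3. Outer `except RuntimeError` does not match TypeError; skipped.
4. Outer `except TypeError` matches → out = 89.
Result: 89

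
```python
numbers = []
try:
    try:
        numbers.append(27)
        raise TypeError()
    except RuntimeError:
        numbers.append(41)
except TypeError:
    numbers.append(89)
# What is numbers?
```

Step-by-step execution trace:
1. Inner try: `numbers.append(27)` → numbers = [27].
2. `raise TypeError()` raises TypeError.
3. Inner `except RuntimeError` does not match TypeError; exception propagates to outer try.
4. Outer `except TypeError` matches → `numbers.append(89)` → numbers = [27, 89].
Result: [27, 89]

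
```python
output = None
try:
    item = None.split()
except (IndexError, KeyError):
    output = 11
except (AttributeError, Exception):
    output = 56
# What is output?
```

Step-by-step execution trace:
1. `item = None.split()` raises AttributeError.
2. `except (IndexError, KeyError)` does not match AttributeError; skipped.
3. `except (AttributeError, Exception)` matches (AttributeError is in the tuple) → output = 56.
Result: 56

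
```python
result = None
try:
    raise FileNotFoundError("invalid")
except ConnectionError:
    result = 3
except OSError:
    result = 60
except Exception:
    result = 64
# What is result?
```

Step-by-step execution trace:
1. `raise FileNotFoundError(...)` raises FileNotFoundError.
2. `except ConnectionError` does not match (FileNotFoundError is not a subclass of ConnectionError); skipped.
3. `except OSError` matches (FileNotFoundError is a subclass of OSError) → result = 60.
4. `except Exception` is not reached.
Result: 60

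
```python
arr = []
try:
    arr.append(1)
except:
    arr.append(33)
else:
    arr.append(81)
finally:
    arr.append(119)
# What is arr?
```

Step-by-step execution trace:
1. try: `arr.append(1)` → arr = [1]. No exception raised.
2. `except` is skipped.
3. `else` runs: `arr.append(81)` → arr = [1, 81].
4. `finally` always runs: `arr.append(119)` → arr = [1, 81, 119].
Result: [1, 81, 119]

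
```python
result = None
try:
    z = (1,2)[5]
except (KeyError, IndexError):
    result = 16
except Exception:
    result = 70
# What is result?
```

Step-by-step execution trace:
1. `z = (1,2)[5]` raises IndexError.
2. `except (KeyError, IndexError)` matches (IndexError is in the tuple) → result = 16.
3. `except Exception` is not reached.
Result: 16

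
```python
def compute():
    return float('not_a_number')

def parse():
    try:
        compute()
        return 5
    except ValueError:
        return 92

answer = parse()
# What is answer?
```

Step-by-step execution trace:
1. `parse()` calls `compute()`.
2. `compute()` evaluates `float('not_a_number')`, which raises ValueError; it propagates to the caller.
3. `return 5` is not reached.
4. `except ValueError` in parse matches → returns 92.
5. answer = 92.
Result: 92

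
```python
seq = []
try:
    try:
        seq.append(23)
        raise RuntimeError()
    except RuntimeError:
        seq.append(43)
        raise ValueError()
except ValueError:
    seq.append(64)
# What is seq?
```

Step-by-step execution trace:
1. Inner try: `seq.append(23)` → seq = [23].
2. `raise RuntimeError()` raises RuntimeError.
3. Inner `except RuntimeError` matches → `seq.append(43)` → seq = [23, 43].
4. `raise ValueError()` raises ValueError; propagates to outer try.
5. Outer `except ValueError` matches → `seq.append(64)` → seq = [23, 43, 64].
Result: [23, 43, 64]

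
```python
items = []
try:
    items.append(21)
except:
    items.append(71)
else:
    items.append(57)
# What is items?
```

Step-by-step execution trace:
1. try: `items.append(21)` → items = [21]. No exception raised.
2. `except` is skipped.
3. `else` runs (try completed without exception): `items.append(57)` → items = [21, 57].
Result: [21, 57]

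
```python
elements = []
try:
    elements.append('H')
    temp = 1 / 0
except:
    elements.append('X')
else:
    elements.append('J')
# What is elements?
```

Step-by-step execution trace:
1. try: `elements.append('H')` → elements = ['H'].
2. `temp = 1 / 0` raises ZeroDivisionError.
3. bare `except` matches → `elements.append('X')` → elements = ['H', 'X'].
4. `else` is skipped (an exception was raised).
Result: ['H', 'X']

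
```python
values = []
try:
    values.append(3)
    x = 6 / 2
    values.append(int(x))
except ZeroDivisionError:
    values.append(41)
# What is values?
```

Step-by-step execution trace:
1. try: `values.append(3)` → values = [3].
2. `x = 6 / 2` → x = 3.0. No exception raised.
3. `values.append(int(x))` → values = [3, 3].
4. `except ZeroDivisionError` is skipped (no exception was raised).
Result: [3, 3]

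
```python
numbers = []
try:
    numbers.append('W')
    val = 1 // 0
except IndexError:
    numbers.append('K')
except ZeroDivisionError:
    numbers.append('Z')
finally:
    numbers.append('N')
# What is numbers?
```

Step-by-step execution trace:
1. try: `numbers.append('W')` → numbers = ['W'].
2. `val = 1 // 0` raises ZeroDivisionError.
3. `except IndexError` does not match ZeroDivisionError; skipped.
4. `except ZeroDivisionError` matches → `numbers.append('Z')` → numbers = ['W', 'Z'].
5. finally always runs: `numbers.append('N')` → numbers = ['W', 'Z', 'N'].
Result: ['W', 'Z', 'N']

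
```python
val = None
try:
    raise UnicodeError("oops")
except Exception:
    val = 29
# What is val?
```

Step-by-step execution trace:
1. `raise UnicodeError(...)` raises UnicodeError.
2. `except Exception` matches (UnicodeError is a subclass of Exception) → val = 29.
Result: 29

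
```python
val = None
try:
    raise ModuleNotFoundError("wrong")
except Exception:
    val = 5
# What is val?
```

Step-by-step execution trace:
1. `raise ModuleNotFoundError(...)` raises ModuleNotFoundError.
2. `except Exception` matches (ModuleNotFoundError is a subclass of Exception) → val = 5.
Result: 5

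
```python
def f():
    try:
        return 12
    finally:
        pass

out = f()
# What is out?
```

Step-by-step execution trace:
1. `f()` enters try: `return 12` sets pending return value 12.
2. Before returning, `finally: pass` runs (no effect).
3. f() returns 12 → out = 12.
Result: 12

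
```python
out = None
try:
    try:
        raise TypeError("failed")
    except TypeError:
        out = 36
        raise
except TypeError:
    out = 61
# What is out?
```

Step-by-step execution trace:
1. Inner try: `raise TypeError("failed")` raises TypeError.
2. Inner `except TypeError` matches → out = 36.
3. bare `raise` re-raises the same TypeError.
4. Outer `except TypeError` matches → out = 61.
Result: 61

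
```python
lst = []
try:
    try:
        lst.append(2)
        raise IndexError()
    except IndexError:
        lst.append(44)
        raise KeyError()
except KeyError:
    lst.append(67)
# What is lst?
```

Step-by-step execution trace:
1. Inner try: `lst.append(2)` → lst = [2].
2. `raise IndexError()` raises IndexError.
3. Inner `except IndexError` matches → `lst.append(44)` → lst = [2, 44].
4. `raise KeyError()` raises KeyError; propagates to outer try.
5. Outer `except KeyError` matches → `lst.append(67)` → lst = [2, 44, 67].
Result: [2, 44, 67]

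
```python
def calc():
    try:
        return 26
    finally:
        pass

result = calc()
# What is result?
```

Step-by-step execution trace:
1. `calc()` enters try: `return 26` sets pending return value 26.
2. Before returning, `finally: pass` runs (no effect).
3. calc() returns 26 → result = 26.
Result: 26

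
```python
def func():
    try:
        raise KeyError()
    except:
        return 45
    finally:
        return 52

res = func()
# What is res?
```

Step-by-step execution trace:
1. `func()` enters try: `raise KeyError()` raises KeyError.
2. bare `except` matches → `return 45` sets pending return value 45.
3. Before returning, `finally: return 52` runs and overrides the pending return.
4. func() returns 52 → res = 52.
Result: 52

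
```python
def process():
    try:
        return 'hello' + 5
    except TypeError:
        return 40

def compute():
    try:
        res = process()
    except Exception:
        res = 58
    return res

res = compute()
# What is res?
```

Step-by-step execution trace:
1. `compute()` calls `process()`.
2. In process: `'hello' + 5` raises TypeError; `except TypeError` catches it → returns 40.
3. In compute: `res = process()` → res = 40. No exception reaches compute.
4. `except Exception` is skipped; compute returns 40.
5. res = 40.
Result: 40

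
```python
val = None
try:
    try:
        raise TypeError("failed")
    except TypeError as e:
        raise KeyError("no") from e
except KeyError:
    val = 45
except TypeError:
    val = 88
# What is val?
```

Step-by-step execution trace:
1. Inner try raises TypeError; inner `except TypeError as e` catches it.
2. `raise KeyError(...) from e` raises KeyError (TypeError is attached as __cause__, but only KeyError is active).
3. Outer `except KeyError` matches → val = 45.
4. `except TypeError` is not reached.
Result: 45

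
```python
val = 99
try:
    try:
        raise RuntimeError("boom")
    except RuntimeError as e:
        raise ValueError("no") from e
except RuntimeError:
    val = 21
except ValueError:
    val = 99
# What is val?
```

Step-by-step execution trace:
1. Inner try raises RuntimeError; inner `except RuntimeError as e` catches it.
2. `raise ValueError(...) from e` raises ValueError (RuntimeError is attached as __cause__, but only ValueError is active).
3. Outer `except RuntimeError` does not match ValueError; skipped.
4. Outer `except ValueError` matches → val = 99.
Result: 99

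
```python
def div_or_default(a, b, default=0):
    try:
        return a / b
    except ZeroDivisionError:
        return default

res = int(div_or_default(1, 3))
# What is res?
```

Step-by-step execution trace:
1. `div_or_default(1, 3)` enters try: `return 1 / 3` → returns 0.3333333333333333. No exception raised.
2. `except ZeroDivisionError` is skipped.
3. `int(0.3333333333333333)` → 0 → res = 0.
Result: 0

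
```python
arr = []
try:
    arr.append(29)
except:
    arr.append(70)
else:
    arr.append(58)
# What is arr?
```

Step-by-step execution trace:
1. try: `arr.append(29)` → arr = [29]. No exception raised.
2. `except` is skipped.
3. `else` runs (try completed without exception): `arr.append(58)` → arr = [29, 58].
Result: [29, 58]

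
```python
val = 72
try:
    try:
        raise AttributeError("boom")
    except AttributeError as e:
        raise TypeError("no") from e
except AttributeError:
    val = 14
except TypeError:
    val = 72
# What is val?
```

Step-by-step execution trace:
1. Inner try raises AttributeError; inner `except AttributeError as e` catches it.
2. `raise TypeError(...) from e` raises TypeError (AttributeError is attached as __cause__, but only TypeError is active).
3. Outer `except AttributeError` does not match TypeError; skipped.
4. Outer `except TypeError` matches → val = 72.
Result: 72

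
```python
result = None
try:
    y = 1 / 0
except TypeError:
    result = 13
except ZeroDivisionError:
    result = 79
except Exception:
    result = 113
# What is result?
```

Step-by-step execution trace:
1. `y = 1 / 0` raises ZeroDivisionError.
2. `except TypeError` does not match ZeroDivisionError; skipped.
3. `except ZeroDivisionError` matches → result = 79.
4. Remaining except clauses are skipped.
Result: 79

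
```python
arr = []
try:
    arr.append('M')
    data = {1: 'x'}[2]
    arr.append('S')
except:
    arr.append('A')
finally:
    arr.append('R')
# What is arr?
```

Step-by-step execution trace:
1. try: `arr.append('M')` → arr = ['M'].
2. `data = {1: 'x'}[2]` raises KeyError; `arr.append('S')` is not reached.
3. bare `except` matches → `arr.append('A')` → arr = ['M', 'A'].
4. finally always runs: `arr.append('R')` → arr = ['M', 'A', 'R'].
Result: ['M', 'A', 'R']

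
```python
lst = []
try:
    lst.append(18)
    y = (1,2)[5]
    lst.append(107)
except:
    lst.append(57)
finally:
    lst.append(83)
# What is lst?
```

Step-by-step execution trace:
1. try: `lst.append(18)` → lst = [18].
2. `y = (1,2)[5]` raises IndexError; `lst.append(107)` is not reached.
3. bare `except` matches → `lst.append(57)` → lst = [18, 57].
4. finally always runs: `lst.append(83)` → lst = [18, 57, 83].
Result: [18, 57, 83]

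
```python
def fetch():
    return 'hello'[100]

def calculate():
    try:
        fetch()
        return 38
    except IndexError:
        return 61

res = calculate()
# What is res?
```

Step-by-step execution trace:
1. `calculate()` calls `fetch()`.
2. `fetch()` evaluates `'hello'[100]`, which raises IndexError; it propagates to the caller.
3. `return 38` is not reached.
4. `except IndexError` in calculate matches → returns 61.
5. res = 61.
Result: 61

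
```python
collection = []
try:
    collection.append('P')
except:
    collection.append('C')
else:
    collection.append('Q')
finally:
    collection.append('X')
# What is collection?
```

Step-by-step execution trace:
1. try: `collection.append('P')` → collection = ['P']. No exception raised.
2. `except` is skipped.
3. `else` runs: `collection.append('Q')` → collection = ['P', 'Q'].
4. `finally` always runs: `collection.append('X')` → collection = ['P', 'Q', 'X'].
Result: ['P', 'Q', 'X']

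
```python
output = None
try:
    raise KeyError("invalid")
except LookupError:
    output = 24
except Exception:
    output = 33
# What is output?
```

Step-by-step execution trace:
1. `raise KeyError(...)` raises KeyError.
2. `except LookupError` matches (KeyError is a subclass of LookupError) → output = 24.
3. `except Exception` is not reached.
Result: 24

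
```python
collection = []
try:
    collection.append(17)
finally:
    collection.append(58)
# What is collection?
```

Step-by-step execution trace:
1. try: `collection.append(17)` → collection = [17].
2. The try body completes without raising.
3. finally always runs: `collection.append(58)` → collection = [17, 58].
Result: [17, 58]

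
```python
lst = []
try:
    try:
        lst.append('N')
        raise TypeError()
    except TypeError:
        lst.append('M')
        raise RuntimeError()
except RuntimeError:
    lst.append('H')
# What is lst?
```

Step-by-step execution trace:
1. Inner try: `lst.append('N')` → lst = ['N'].
2. `raise TypeError()` raises TypeError.
3. Inner `except TypeError` matches → `lst.append('M')` → lst = ['N', 'M'].
4. `raise RuntimeError()` raises RuntimeError; propagates to outer try.
5. Outer `except RuntimeError` matches → `lst.append('H')` → lst = ['N', 'M', 'H'].
Result: ['N', 'M', 'H']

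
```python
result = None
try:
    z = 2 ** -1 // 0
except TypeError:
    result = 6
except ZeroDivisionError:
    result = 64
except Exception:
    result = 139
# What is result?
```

Step-by-step execution trace:
1. `z = 2 ** -1 // 0` raises ZeroDivisionError.
2. `except TypeError` does not match ZeroDivisionError; skipped.
3. `except ZeroDivisionError` matches → result = 64.
4. Remaining except clauses are skipped.
Result: 64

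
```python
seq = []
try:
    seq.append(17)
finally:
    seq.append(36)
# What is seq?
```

Step-by-step execution trace:
1. try: `seq.append(17)` → seq = [17].
2. The try body completes without raising.
3. finally always runs: `seq.append(36)` → seq = [17, 36].
Result: [17, 36]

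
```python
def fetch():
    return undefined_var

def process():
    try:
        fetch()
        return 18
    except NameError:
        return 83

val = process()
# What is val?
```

Step-by-step execution trace:
1. `process()` calls `fetch()`.
2. `fetch()` evaluates `undefined_var`, which raises NameError; it propagates to the caller.
3. `return 18` is not reached.
4. `except NameError` in process matches → returns 83.
5. val = 83.
Result: 83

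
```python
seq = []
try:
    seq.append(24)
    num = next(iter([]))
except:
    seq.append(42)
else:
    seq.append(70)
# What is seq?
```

Step-by-step execution trace:
1. try: `seq.append(24)` → seq = [24].
2. `num = next(iter([]))` raises StopIteration.
3. bare `except` matches → `seq.append(42)` → seq = [24, 42].
4. `else` is skipped (an exception was raised).
Result: [24, 42]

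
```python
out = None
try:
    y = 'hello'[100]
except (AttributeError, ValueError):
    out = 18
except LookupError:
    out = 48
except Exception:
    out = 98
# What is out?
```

Step-by-step execution trace:
1. `y = 'hello'[100]` raises IndexError.
2. `except (AttributeError, ValueError)` does not match IndexError; skipped.
3. `except LookupError` matches (IndexError is a subclass of LookupError) → out = 48.
4. `except Exception` is not reached.
Result: 48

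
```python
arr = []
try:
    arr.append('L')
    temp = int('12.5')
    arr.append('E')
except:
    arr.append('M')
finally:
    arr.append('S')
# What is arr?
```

Step-by-step execution trace:
1. try: `arr.append('L')` → arr = ['L'].
2. `temp = int('12.5')` raises ValueError; `arr.append('E')` is not reached.
3. bare `except` matches → `arr.append('M')` → arr = ['L', 'M'].
4. finally always runs: `arr.append('S')` → arr = ['L', 'M', 'S'].
Result: ['L', 'M', 'S']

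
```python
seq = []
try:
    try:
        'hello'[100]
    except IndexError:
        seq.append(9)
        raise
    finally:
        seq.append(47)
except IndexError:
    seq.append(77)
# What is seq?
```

Step-by-step execution trace:
1. Inner try: `'hello'[100]` raises IndexError.
2. Inner `except IndexError` matches → `seq.append(9)` → seq = [9].
3. bare `raise` re-raises IndexError.
4. Inner `finally` runs during unwinding: `seq.append(47)` → seq = [9, 47].
5. Outer `except IndexError` matches → `seq.append(77)` → seq = [9, 47, 77].
Result: [9, 47, 77]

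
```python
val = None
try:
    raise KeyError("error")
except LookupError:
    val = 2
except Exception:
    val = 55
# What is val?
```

Step-by-step execution trace:
1. `raise KeyError(...)` raises KeyError.
2. `except LookupError` matches (KeyError is a subclass of LookupError) → val = 2.
3. `except Exception` is not reached.
Result: 2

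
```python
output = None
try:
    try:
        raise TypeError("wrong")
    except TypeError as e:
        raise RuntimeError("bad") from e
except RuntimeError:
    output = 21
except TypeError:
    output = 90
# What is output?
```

Step-by-step execution trace:
1. Inner try raises TypeError; inner `except TypeError as e` catches it.
2. `raise RuntimeError(...) from e` raises RuntimeError (TypeError is attached as __cause__, but only RuntimeError is active).
3. Outer `except RuntimeError` matches → output = 21.
4. `except TypeError` is not reached.
Result: 21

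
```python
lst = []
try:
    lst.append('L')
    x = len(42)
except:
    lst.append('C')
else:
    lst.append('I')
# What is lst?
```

Step-by-step execution trace:
1. try: `lst.append('L')` → lst = ['L'].
2. `x = len(42)` raises TypeError.
3. bare `except` matches → `lst.append('C')` → lst = ['L', 'C'].
4. `else` is skipped (an exception was raised).
Result: ['L', 'C']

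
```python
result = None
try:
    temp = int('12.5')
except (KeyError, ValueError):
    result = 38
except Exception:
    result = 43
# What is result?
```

Step-by-step execution trace:
1. `temp = int('12.5')` raises ValueError.
2. `except (KeyError, ValueError)` matches (ValueError is in the tuple) → result = 38.
3. `except Exception` is not reached.
Result: 38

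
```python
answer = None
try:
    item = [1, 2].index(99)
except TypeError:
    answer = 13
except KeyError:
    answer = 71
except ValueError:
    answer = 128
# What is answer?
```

Step-by-step execution trace:
1. `item = [1, 2].index(99)` raises ValueError.
2. `except TypeError` does not match ValueError; skipped.
3. `except KeyError` does not match ValueError; skipped.
4. `except ValueError` matches → answer = 128.
Result: 128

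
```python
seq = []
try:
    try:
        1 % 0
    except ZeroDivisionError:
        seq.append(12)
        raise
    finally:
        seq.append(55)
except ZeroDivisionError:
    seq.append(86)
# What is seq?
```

Step-by-step execution trace:
1. Inner try: `1 % 0` raises ZeroDivisionError.
2. Inner `except ZeroDivisionError` matches → `seq.append(12)` → seq = [12].
3. bare `raise` re-raises ZeroDivisionError.
4. Inner `finally` runs during unwinding: `seq.append(55)` → seq = [12, 55].
5. Outer `except ZeroDivisionError` matches → `seq.append(86)` → seq = [12, 55, 86].
Result: [12, 55, 86]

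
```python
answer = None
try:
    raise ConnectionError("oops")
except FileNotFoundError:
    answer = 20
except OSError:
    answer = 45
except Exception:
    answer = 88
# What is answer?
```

Step-by-step execution trace:
1. `raise ConnectionError(...)` raises ConnectionError.
2. `except FileNotFoundError` does not match (ConnectionError is not a subclass of FileNotFoundError); skipped.
3. `except OSError` matches (ConnectionError is a subclass of OSError) → answer = 45.
4. `except Exception` is not reached.
Result: 45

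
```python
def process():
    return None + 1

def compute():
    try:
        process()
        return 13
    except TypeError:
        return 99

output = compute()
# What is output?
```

Step-by-step execution trace:
1. `compute()` calls `process()`.
2. `process()` evaluates `None + 1`, which raises TypeError; it propagates to the caller.
3. `return 13` is not reached.
4. `except TypeError` in compute matches → returns 99.
5. output = 99.
Result: 99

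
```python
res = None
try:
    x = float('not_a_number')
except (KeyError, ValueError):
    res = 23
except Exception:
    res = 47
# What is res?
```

Step-by-step execution trace:
1. `x = float('not_a_number')` raises ValueError.
2. `except (KeyError, ValueError)` matches (ValueError is in the tuple) → res = 23.
3. `except Exception` is not reached.
Result: 23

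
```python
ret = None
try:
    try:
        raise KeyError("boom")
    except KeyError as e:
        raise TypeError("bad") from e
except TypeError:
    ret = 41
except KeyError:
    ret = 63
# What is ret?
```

Step-by-step execution trace:
1. Inner try raises KeyError; inner `except KeyError as e` catches it.
2. `raise TypeError(...) from e` raises TypeError (KeyError is attached as __cause__, but only TypeError is active).
3. Outer `except TypeError` matches → ret = 41.
4. `except KeyError` is not reached.
Result: 41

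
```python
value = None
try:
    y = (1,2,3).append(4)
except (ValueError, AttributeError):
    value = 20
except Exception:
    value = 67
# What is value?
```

Step-by-step execution trace:
1. `y = (1,2,3).append(4)` raises AttributeError.
2. `except (ValueError, AttributeError)` matches (AttributeError is in the tuple) → value = 20.
3. `except Exception` is not reached.
Result: 20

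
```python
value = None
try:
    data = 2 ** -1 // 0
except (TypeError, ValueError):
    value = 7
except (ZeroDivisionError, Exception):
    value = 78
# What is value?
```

Step-by-step execution trace:
1. `data = 2 ** -1 // 0` raises ZeroDivisionError.
2. `except (TypeError, ValueError)` does not match ZeroDivisionError; skipped.
3. `except (ZeroDivisionError, Exception)` matches (ZeroDivisionError is in the tuple) → value = 78.
Result: 78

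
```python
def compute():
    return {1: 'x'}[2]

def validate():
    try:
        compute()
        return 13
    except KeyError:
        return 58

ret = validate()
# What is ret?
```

Step-by-step execution trace:
1. `validate()` calls `compute()`.
2. `compute()` evaluates `{1: 'x'}[2]`, which raises KeyError; it propagates to the caller.
3. `return 13` is not reached.
4. `except KeyError` in validate matches → returns 58.
5. ret = 58.
Result: 58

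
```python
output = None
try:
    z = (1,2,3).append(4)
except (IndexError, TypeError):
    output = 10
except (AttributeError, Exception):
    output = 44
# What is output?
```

Step-by-step execution trace:
1. `z = (1,2,3).append(4)` raises AttributeError.
2. `except (IndexError, TypeError)` does not match AttributeError; skipped.
3. `except (AttributeError, Exception)` matches (AttributeError is in the tuple) → output = 44.
Result: 44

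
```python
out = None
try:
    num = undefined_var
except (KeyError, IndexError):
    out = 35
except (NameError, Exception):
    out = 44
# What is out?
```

Step-by-step execution trace:
1. `num = undefined_var` raises NameError.
2. `except (KeyError, IndexError)` does not match NameError; skipped.
3. `except (NameError, Exception)` matches (NameError is in the tuple) → out = 44.
Result: 44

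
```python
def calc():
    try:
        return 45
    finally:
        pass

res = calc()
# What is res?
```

Step-by-step execution trace:
1. `calc()` enters try: `return 45` sets pending return value 45.
2. Before returning, `finally: pass` runs (no effect).
3. calc() returns 45 → res = 45.
Result: 45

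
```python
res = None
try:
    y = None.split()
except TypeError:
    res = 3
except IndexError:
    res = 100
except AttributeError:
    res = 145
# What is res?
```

Step-by-step execution trace:
1. `y = None.split()` raises AttributeError.
2. `except TypeError` does not match AttributeError; skipped.
3. `except IndexError` does not match AttributeError; skipped.
4. `except AttributeError` matches → res = 145.
Result: 145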